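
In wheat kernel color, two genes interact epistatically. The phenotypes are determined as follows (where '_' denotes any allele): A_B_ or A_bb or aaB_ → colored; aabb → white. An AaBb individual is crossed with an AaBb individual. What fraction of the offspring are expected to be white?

Cross: AaBb × AaBb — consider each gene separately:
A gene: Aa × Aa → 1 AA, 2 Aa, 1 aa → 3 A_ : 1 aa (out of 4)
B gene: Bb × Bb → 1 BB, 2 Bb, 1 bb → 3 B_ : 1 bb (out of 4)
Genotype classes (out of 4 × 4 = 16): A_B_ = 3×3 = 9; A_bb = 3×1 = 3; aaB_ = 1×3 = 3; aabb = 1×1 = 1
Apply the phenotype rules: A_B_ (9) + A_bb (3) + aaB_ (3) → colored; aabb (1) → white
Phenotype counts (out of 16): 15 colored, 1 white
white: 1 out of 16
Probability: 1/16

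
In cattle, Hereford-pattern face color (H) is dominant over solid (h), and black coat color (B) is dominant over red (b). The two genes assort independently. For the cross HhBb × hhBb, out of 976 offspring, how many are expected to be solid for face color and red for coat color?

Dihybrid cross HhBb × hhBb — consider each gene separately:
face color: Hh × hh → 2 Hh, 2 hh → 2 H_ : 2 hh (out of 4)
coat color: Bb × Bb → 1 BB, 2 Bb, 1 bb → 3 B_ : 1 bb (out of 4)
Looking for: solid (hh) and red (bb)
P(solid) = 2/4, P(red) = 1/4
P(both) = 2/4 × 1/4 = 2/16 = 1/8
Expected count = 1/8 × 976 = 122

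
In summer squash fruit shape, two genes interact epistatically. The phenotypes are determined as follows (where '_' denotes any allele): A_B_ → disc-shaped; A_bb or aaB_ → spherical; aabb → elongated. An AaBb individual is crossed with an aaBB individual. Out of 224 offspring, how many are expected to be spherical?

Cross: AaBb × aaBB — consider each gene separately:
A gene: Aa × aa → 2 Aa, 2 aa → 2 A_ : 2 aa (out of 4)
B gene: Bb × BB → 2 BB, 2 Bb → 4 B_ (out of 4)
Genotype classes (out of 4 × 4 = 16): A_B_ = 2×4 = 8; aaB_ = 2×4 = 8
Apply the phenotype rules: A_B_ (8) → disc-shaped; aaB_ (8) → spherical
Phenotype counts (out of 16): 8 disc-shaped, 8 spherical
spherical: 8 out of 16 → fraction 1/2
Expected count = 1/2 × 224 = 112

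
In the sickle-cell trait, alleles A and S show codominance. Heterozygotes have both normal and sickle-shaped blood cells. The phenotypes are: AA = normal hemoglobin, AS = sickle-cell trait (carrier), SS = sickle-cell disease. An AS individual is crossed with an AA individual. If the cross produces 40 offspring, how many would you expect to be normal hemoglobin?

Punnett square for AS × AA:
Offspring genotypes: 2 AA, 2 AS
Phenotype counts: 2 normal hemoglobin, 2 sickle-cell trait (carrier)
normal hemoglobin: 2 out of 4 → fraction 1/2
Expected count = 1/2 × 40 = 20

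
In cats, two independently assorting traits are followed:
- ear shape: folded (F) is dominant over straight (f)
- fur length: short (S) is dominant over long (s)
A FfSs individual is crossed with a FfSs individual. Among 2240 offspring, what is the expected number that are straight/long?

Dihybrid cross FfSs × FfSs — consider each gene separately:
ear shape: Ff × Ff → 1 FF, 2 Ff, 1 ff → 3 F_ : 1 ff (out of 4)
fur length: Ss × Ss → 1 SS, 2 Ss, 1 ss → 3 S_ : 1 ss (out of 4)
Combine (counts out of 4 × 4 = 16): folded/short (F_S_) = 3×3 = 9; folded/long (F_ss) = 3×1 = 3; straight/short (ffS_) = 1×3 = 3; straight/long (ffss) = 1×1 = 1
Phenotype counts (out of 16): 9 folded/short, 3 folded/long, 3 straight/short, 1 straight/long
straight/long: 1 out of 16 → fraction 1/16
Expected count = 1/16 × 2240 = 140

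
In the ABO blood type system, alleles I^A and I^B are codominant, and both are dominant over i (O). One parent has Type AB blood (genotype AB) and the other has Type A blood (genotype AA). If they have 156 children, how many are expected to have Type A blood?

Cross: AB × AA
Possible offspring genotypes: 2 AA, 2 AB
Blood type counts: 2 Type A, 2 Type AB
Probability of Type A: 2/4 = 1/2
Expected count = 1/2 × 156 = 78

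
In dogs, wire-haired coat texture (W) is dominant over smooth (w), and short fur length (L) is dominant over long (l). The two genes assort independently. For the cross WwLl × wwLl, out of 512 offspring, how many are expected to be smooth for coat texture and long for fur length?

Dihybrid cross WwLl × wwLl — consider each gene separately:
coat texture: Ww × ww → 2 Ww, 2 ww → 2 W_ : 2 ww (out of 4)
fur length: Ll × Ll → 1 LL, 2 Ll, 1 ll → 3 L_ : 1 ll (out of 4)
Looking for: smooth (ww) and long (ll)
P(smooth) = 2/4, P(long) = 1/4
P(both) = 2/4 × 1/4 = 2/16 = 1/8
Expected count = 1/8 × 512 = 64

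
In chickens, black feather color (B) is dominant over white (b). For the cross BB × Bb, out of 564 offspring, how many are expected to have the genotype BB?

Punnett square for BB × Bb:
Offspring genotypes: 2 BB, 2 Bb
Total offspring: 4
Count with target: 2
Probability: 2/4 = 1/2
Expected count = 1/2 × 564 = 282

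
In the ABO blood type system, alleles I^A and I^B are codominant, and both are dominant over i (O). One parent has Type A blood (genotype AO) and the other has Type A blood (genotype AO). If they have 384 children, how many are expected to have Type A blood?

Cross: AO × AO
Possible offspring genotypes: 1 AA, 2 AO, 1 OO
Blood type counts: 3 Type A, 1 Type O
Probability of Type A: 3/4
Expected count = 3/4 × 384 = 288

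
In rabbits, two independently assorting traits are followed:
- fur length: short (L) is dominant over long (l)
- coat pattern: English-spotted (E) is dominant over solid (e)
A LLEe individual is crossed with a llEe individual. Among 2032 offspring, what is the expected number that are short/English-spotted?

Dihybrid cross LLEe × llEe — consider each gene separately:
fur length: LL × ll → 4 Ll → 4 L_ (out of 4)
coat pattern: Ee × Ee → 1 EE, 2 Ee, 1 ee → 3 E_ : 1 ee (out of 4)
Combine (counts out of 4 × 4 = 16): short/English-spotted (L_E_) = 4×3 = 12; short/solid (L_ee) = 4×1 = 4
Phenotype counts (out of 16): 12 short/English-spotted, 4 short/solid
short/English-spotted: 12 out of 16 → fraction 3/4
Expected count = 3/4 × 2032 = 1524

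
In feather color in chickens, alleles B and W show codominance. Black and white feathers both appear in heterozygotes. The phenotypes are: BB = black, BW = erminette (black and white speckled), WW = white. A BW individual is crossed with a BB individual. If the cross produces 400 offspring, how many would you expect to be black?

Punnett square for BW × BB:
Offspring genotypes: 2 BB, 2 BW
Phenotype counts: 2 black, 2 erminette (black and white speckled)
black: 2 out of 4 → fraction 1/2
Expected count = 1/2 × 400 = 200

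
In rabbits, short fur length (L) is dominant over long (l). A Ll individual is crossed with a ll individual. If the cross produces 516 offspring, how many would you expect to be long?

Punnett square for Ll × ll:
Offspring genotypes: 2 Ll, 2 ll
short: 2, long: 2
long: 2 out of 4 → fraction 1/2
Expected count = 1/2 × 516 = 258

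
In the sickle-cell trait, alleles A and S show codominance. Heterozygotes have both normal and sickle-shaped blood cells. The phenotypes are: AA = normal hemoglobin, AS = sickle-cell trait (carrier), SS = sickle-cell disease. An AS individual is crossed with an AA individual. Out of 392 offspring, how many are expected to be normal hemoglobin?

Punnett square for AS × AA:
Offspring genotypes: 2 AA, 2 AS
Phenotype counts: 2 normal hemoglobin, 2 sickle-cell trait (carrier)
normal hemoglobin: 2 out of 4 → fraction 1/2
Expected count = 1/2 × 392 = 196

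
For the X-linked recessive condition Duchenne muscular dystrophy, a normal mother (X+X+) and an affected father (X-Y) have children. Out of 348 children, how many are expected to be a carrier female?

Cross: X+X+ × X-Y
Offspring: 2 X+X-, 2 X+Y
Probability of a carrier female: 2/4 = 1/2
Expected count = 1/2 × 348 = 174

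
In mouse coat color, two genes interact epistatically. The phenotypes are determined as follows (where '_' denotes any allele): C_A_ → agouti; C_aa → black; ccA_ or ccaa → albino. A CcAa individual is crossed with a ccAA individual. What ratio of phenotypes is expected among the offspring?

Cross: CcAa × ccAA — consider each gene separately:
C gene: Cc × cc → 2 Cc, 2 cc → 2 C_ : 2 cc (out of 4)
A gene: Aa × AA → 2 AA, 2 Aa → 4 A_ (out of 4)
Genotype classes (out of 4 × 4 = 16): C_A_ = 2×4 = 8; ccA_ = 2×4 = 8
Apply the phenotype rules: C_A_ (8) → agouti; ccA_ (8) → albino
Phenotype counts (out of 16): 8 agouti, 8 albino
Ratio: 1 agouti : 1 albino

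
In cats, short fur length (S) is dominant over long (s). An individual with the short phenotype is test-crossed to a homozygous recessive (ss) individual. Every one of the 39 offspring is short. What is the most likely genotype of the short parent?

Test cross: ? × ss
All offspring are short.
If the unknown parent were heterozygous (Ss), about half of 39 offspring would be long; none are. The unknown parent is most likely homozygous dominant (SS).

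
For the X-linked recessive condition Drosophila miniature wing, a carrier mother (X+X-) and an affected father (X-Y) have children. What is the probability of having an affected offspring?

Cross: X+X- × X-Y
Offspring: 1 X+X-, 1 X+Y, 1 X-X-, 1 X-Y
Probability of an affected offspring: 2/4 = 1/2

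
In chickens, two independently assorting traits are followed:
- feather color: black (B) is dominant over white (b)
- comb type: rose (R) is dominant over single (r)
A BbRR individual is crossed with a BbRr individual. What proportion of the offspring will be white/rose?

Dihybrid cross BbRR × BbRr — consider each gene separately:
feather color: Bb × Bb → 1 BB, 2 Bb, 1 bb → 3 B_ : 1 bb (out of 4)
comb type: RR × Rr → 2 RR, 2 Rr → 4 R_ (out of 4)
Combine (counts out of 4 × 4 = 16): black/rose (B_R_) = 3×4 = 12; white/rose (bbR_) = 1×4 = 4
Phenotype counts (out of 16): 12 black/rose, 4 white/rose
white/rose: 4 out of 16
Probability: 4/16 = 1/4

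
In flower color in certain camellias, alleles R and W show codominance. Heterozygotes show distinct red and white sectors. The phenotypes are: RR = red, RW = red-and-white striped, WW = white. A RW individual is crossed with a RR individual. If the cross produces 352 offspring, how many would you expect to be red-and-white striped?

Punnett square for RW × RR:
Offspring genotypes: 2 RR, 2 RW
Phenotype counts: 2 red, 2 red-and-white striped
red-and-white striped: 2 out of 4 → fraction 1/2
Expected count = 1/2 × 352 = 176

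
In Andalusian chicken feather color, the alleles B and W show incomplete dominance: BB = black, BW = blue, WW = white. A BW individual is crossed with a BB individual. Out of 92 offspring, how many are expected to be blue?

Punnett square for BW × BB:
Offspring genotypes: 2 BB, 2 BW
Phenotype counts: 2 black, 2 blue
blue: 2 out of 4 → fraction 1/2
Expected count = 1/2 × 92 = 46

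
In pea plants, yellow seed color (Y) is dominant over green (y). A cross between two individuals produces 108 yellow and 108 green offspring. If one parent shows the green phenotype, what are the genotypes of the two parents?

Observed offspring: 108 yellow, 108 green
The observed ratio simplifies to 1:1. One parent shows green, so its genotype must be yy. A 1:1 offspring split requires the other parent to be heterozygous (Yy).
Parent genotypes: yy × Yy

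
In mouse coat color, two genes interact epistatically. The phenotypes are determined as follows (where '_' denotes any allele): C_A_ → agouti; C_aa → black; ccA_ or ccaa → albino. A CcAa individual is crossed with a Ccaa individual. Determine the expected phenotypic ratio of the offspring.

Cross: CcAa × Ccaa — consider each gene separately:
C gene: Cc × Cc → 1 CC, 2 Cc, 1 cc → 3 C_ : 1 cc (out of 4)
A gene: Aa × aa → 2 Aa, 2 aa → 2 A_ : 2 aa (out of 4)
Genotype classes (out of 4 × 4 = 16): C_A_ = 3×2 = 6; C_aa = 3×2 = 6; ccA_ = 1×2 = 2; ccaa = 1×2 = 2
Apply the phenotype rules: C_A_ (6) → agouti; C_aa (6) → black; ccA_ (2) + ccaa (2) → albino
Phenotype counts (out of 16): 6 agouti, 6 black, 4 albino
Ratio: 3 agouti : 3 black : 2 albino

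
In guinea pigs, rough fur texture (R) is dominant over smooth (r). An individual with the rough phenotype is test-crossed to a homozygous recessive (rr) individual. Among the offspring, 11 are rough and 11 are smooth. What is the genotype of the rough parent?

Test cross: ? × rr
Offspring: 11 rough, 11 smooth — approximately 1:1.
A 1:1 ratio in a test cross indicates the unknown parent is heterozygous (Rr).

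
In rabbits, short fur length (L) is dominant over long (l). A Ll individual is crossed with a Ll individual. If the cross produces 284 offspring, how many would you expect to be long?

Punnett square for Ll × Ll:
Offspring genotypes: 1 LL, 2 Ll, 1 ll
short: 3, long: 1
long: 1 out of 4 → fraction 1/4
Expected count = 1/4 × 284 = 71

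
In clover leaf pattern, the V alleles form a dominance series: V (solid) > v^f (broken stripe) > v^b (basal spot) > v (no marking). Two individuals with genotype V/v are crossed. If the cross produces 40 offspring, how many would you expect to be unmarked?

Cross: V/v × V/v
Allele dominance: V > v^f > v^b > v
Offspring genotypes: 1 V/V, 2 V/v, 1 v/v
Phenotype counts: 3 solid, 1 unmarked
unmarked: 1 out of 4 → fraction 1/4
Expected count = 1/4 × 40 = 10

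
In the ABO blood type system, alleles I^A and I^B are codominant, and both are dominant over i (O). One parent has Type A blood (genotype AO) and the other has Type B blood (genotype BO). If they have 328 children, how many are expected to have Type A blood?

Cross: AO × BO
Possible offspring genotypes: 1 AB, 1 AO, 1 BO, 1 OO
Blood type counts: 1 Type AB, 1 Type A, 1 Type B, 1 Type O
Probability of Type A: 1/4
Expected count = 1/4 × 328 = 82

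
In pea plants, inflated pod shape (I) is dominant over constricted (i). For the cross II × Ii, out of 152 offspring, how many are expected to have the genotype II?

Punnett square for II × Ii:
Offspring genotypes: 2 II, 2 Ii
Total offspring: 4
Count with target: 2
Probability: 2/4 = 1/2
Expected count = 1/2 × 152 = 76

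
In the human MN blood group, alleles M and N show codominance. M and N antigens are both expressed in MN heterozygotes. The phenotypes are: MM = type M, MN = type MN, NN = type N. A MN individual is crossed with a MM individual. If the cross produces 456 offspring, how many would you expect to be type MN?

Punnett square for MN × MM:
Offspring genotypes: 2 MM, 2 MN
Phenotype counts: 2 type M, 2 type MN
type MN: 2 out of 4 → fraction 1/2
Expected count = 1/2 × 456 = 228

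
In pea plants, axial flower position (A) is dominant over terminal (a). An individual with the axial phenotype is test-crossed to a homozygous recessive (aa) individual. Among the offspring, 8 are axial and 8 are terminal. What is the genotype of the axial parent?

Test cross: ? × aa
Offspring: 8 axial, 8 terminal — approximately 1:1.
A 1:1 ratio in a test cross indicates the unknown parent is heterozygous (Aa).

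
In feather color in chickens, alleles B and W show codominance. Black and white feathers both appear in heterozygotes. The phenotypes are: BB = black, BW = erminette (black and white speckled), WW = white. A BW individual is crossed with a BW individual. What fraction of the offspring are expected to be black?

Punnett square for BW × BW:
Offspring genotypes: 1 BB, 2 BW, 1 WW
Phenotype counts: 1 black, 2 erminette (black and white speckled), 1 white
black: 1 out of 4
Probability: 1/4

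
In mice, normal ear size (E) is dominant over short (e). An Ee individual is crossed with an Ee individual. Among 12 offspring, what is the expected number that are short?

Punnett square for Ee × Ee:
Offspring genotypes: 1 EE, 2 Ee, 1 ee
normal: 3, short: 1
short: 1 out of 4 → fraction 1/4
Expected count = 1/4 × 12 = 3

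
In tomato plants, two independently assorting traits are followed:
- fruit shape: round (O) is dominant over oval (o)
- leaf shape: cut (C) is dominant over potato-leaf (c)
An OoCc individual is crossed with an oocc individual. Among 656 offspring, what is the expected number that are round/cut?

Dihybrid cross OoCc × oocc — consider each gene separately:
fruit shape: Oo × oo → 2 Oo, 2 oo → 2 O_ : 2 oo (out of 4)
leaf shape: Cc × cc → 2 Cc, 2 cc → 2 C_ : 2 cc (out of 4)
Combine (counts out of 4 × 4 = 16): round/cut (O_C_) = 2×2 = 4; round/potato-leaf (O_cc) = 2×2 = 4; oval/cut (ooC_) = 2×2 = 4; oval/potato-leaf (oocc) = 2×2 = 4
Phenotype counts (out of 16): 4 round/cut, 4 round/potato-leaf, 4 oval/cut, 4 oval/potato-leaf
round/cut: 4 out of 16 → fraction 1/4
Expected count = 1/4 × 656 = 164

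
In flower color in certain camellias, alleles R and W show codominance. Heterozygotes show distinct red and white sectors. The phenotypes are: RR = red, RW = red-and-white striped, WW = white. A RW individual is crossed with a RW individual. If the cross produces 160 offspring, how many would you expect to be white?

Punnett square for RW × RW:
Offspring genotypes: 1 RR, 2 RW, 1 WW
Phenotype counts: 1 red, 2 red-and-white striped, 1 white
white: 1 out of 4 → fraction 1/4
Expected count = 1/4 × 160 = 40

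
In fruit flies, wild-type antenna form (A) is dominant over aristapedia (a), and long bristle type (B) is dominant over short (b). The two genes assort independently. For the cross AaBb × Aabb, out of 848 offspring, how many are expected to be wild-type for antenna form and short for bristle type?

Dihybrid cross AaBb × Aabb — consider each gene separately:
antenna form: Aa × Aa → 1 AA, 2 Aa, 1 aa → 3 A_ : 1 aa (out of 4)
bristle type: Bb × bb → 2 Bb, 2 bb → 2 B_ : 2 bb (out of 4)
Looking for: wild-type (A_) and short (bb)
P(wild-type) = 3/4, P(short) = 2/4
P(both) = 3/4 × 2/4 = 6/16 = 3/8
Expected count = 3/8 × 848 = 318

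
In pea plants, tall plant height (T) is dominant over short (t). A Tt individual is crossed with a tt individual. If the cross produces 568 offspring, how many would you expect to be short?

Punnett square for Tt × tt:
Offspring genotypes: 2 Tt, 2 tt
tall: 2, short: 2
short: 2 out of 4 → fraction 1/2
Expected count = 1/2 × 568 = 284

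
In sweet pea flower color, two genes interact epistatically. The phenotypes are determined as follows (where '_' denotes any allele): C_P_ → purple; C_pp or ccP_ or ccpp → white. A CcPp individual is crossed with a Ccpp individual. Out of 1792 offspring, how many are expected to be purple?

Cross: CcPp × Ccpp — consider each gene separately:
C gene: Cc × Cc → 1 CC, 2 Cc, 1 cc → 3 C_ : 1 cc (out of 4)
P gene: Pp × pp → 2 Pp, 2 pp → 2 P_ : 2 pp (out of 4)
Genotype classes (out of 4 × 4 = 16): C_P_ = 3×2 = 6; C_pp = 3×2 = 6; ccP_ = 1×2 = 2; ccpp = 1×2 = 2
Apply the phenotype rules: C_P_ (6) → purple; C_pp (6) + ccP_ (2) + ccpp (2) → white
Phenotype counts (out of 16): 6 purple, 10 white
purple: 6 out of 16 → fraction 3/8
Expected count = 3/8 × 1792 = 672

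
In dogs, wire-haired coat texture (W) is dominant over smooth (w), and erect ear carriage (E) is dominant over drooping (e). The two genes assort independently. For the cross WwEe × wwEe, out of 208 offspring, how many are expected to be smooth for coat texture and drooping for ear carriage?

Dihybrid cross WwEe × wwEe — consider each gene separately:
coat texture: Ww × ww → 2 Ww, 2 ww → 2 W_ : 2 ww (out of 4)
ear carriage: Ee × Ee → 1 EE, 2 Ee, 1 ee → 3 E_ : 1 ee (out of 4)
Looking for: smooth (ww) and drooping (ee)
P(smooth) = 2/4, P(drooping) = 1/4
P(both) = 2/4 × 1/4 = 2/16 = 1/8
Expected count = 1/8 × 208 = 26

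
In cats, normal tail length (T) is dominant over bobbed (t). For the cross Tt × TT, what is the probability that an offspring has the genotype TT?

Punnett square for Tt × TT:
Offspring genotypes: 2 TT, 2 Tt
Total offspring: 4
Count with target: 2
Probability: 2/4 = 1/2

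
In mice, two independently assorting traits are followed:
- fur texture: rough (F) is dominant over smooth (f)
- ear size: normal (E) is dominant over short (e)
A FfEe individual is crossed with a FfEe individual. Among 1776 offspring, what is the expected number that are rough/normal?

Dihybrid cross FfEe × FfEe — consider each gene separately:
fur texture: Ff × Ff → 1 FF, 2 Ff, 1 ff → 3 F_ : 1 ff (out of 4)
ear size: Ee × Ee → 1 EE, 2 Ee, 1 ee → 3 E_ : 1 ee (out of 4)
Combine (counts out of 4 × 4 = 16): rough/normal (F_E_) = 3×3 = 9; rough/short (F_ee) = 3×1 = 3; smooth/normal (ffE_) = 1×3 = 3; smooth/short (ffee) = 1×1 = 1
Phenotype counts (out of 16): 9 rough/normal, 3 rough/short, 3 smooth/normal, 1 smooth/short
rough/normal: 9 out of 16 → fraction 9/16
Expected count = 9/16 × 1776 = 999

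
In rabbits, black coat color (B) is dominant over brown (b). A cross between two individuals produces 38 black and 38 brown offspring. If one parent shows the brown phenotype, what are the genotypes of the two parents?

Observed offspring: 38 black, 38 brown
The observed ratio simplifies to 1:1. One parent shows brown, so its genotype must be bb. A 1:1 offspring split requires the other parent to be heterozygous (Bb).
Parent genotypes: bb × Bb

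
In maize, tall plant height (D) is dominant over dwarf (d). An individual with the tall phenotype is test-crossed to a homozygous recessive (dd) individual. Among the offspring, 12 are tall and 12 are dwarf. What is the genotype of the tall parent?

Test cross: ? × dd
Offspring: 12 tall, 12 dwarf — approximately 1:1.
A 1:1 ratio in a test cross indicates the unknown parent is heterozygous (Dd).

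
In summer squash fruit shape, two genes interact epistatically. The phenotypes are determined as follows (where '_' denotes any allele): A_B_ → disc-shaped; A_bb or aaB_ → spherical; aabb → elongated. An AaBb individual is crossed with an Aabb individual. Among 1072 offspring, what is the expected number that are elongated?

Cross: AaBb × Aabb — consider each gene separately:
A gene: Aa × Aa → 1 AA, 2 Aa, 1 aa → 3 A_ : 1 aa (out of 4)
B gene: Bb × bb → 2 Bb, 2 bb → 2 B_ : 2 bb (out of 4)
Genotype classes (out of 4 × 4 = 16): A_B_ = 3×2 = 6; A_bb = 3×2 = 6; aaB_ = 1×2 = 2; aabb = 1×2 = 2
Apply the phenotype rules: A_B_ (6) → disc-shaped; A_bb (6) + aaB_ (2) → spherical; aabb (2) → elongated
Phenotype counts (out of 16): 6 disc-shaped, 8 spherical, 2 elongated
elongated: 2 out of 16 → fraction 1/8
Expected count = 1/8 × 1072 = 134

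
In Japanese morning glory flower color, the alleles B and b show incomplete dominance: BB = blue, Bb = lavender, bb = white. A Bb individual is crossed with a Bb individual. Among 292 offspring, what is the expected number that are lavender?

Punnett square for Bb × Bb:
Offspring genotypes: 1 BB, 2 Bb, 1 bb
Phenotype counts: 1 blue, 2 lavender, 1 white
lavender: 2 out of 4 → fraction 1/2
Expected count = 1/2 × 292 = 146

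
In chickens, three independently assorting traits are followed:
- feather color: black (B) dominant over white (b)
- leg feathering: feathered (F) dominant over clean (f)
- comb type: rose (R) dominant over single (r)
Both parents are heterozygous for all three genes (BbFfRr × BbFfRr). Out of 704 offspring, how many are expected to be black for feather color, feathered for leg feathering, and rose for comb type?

Trihybrid cross: BbFfRr × BbFfRr
Each trait segregates independently with a 3:1 phenotypic ratio, so each gene contributes 3/4 (dominant) or 1/4 (recessive).
Target: black (feather color), feathered (leg feathering), rose (comb type)
Probability = product of independent per-trait probabilities
= 3/4 × 3/4 × 3/4 = 27/64
Expected count = 27/64 × 704 = 297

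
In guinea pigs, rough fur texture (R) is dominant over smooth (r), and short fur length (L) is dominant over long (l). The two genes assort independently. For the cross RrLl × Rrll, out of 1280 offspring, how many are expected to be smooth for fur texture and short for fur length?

Dihybrid cross RrLl × Rrll — consider each gene separately:
fur texture: Rr × Rr → 1 RR, 2 Rr, 1 rr → 3 R_ : 1 rr (out of 4)
fur length: Ll × ll → 2 Ll, 2 ll → 2 L_ : 2 ll (out of 4)
Looking for: smooth (rr) and short (L_)
P(smooth) = 1/4, P(short) = 2/4
P(both) = 1/4 × 2/4 = 2/16 = 1/8
Expected count = 1/8 × 1280 = 160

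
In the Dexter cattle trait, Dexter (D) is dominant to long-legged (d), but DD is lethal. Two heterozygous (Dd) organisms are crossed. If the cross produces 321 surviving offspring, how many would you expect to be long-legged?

Cross: Dd × Dd
Punnett square offspring (before lethality): 1 DD, 2 Dd, 1 dd
The DD genotype is lethal (embryos die); surviving offspring: 2 Dd, 1 dd
long-legged: 1 out of 3 → fraction 1/3
Expected count = 1/3 × 321 = 107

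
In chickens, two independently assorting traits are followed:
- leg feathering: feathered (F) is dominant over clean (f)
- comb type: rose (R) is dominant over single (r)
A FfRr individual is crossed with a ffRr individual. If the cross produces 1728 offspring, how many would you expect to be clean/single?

Dihybrid cross FfRr × ffRr — consider each gene separately:
leg feathering: Ff × ff → 2 Ff, 2 ff → 2 F_ : 2 ff (out of 4)
comb type: Rr × Rr → 1 RR, 2 Rr, 1 rr → 3 R_ : 1 rr (out of 4)
Combine (counts out of 4 × 4 = 16): feathered/rose (F_R_) = 2×3 = 6; feathered/single (F_rr) = 2×1 = 2; clean/rose (ffR_) = 2×3 = 6; clean/single (ffrr) = 2×1 = 2
Phenotype counts (out of 16): 6 feathered/rose, 2 feathered/single, 6 clean/rose, 2 clean/single
clean/single: 2 out of 16 → fraction 1/8
Expected count = 1/8 × 1728 = 216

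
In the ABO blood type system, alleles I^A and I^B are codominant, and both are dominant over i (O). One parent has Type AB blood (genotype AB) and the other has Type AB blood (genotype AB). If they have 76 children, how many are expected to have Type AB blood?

Cross: AB × AB
Possible offspring genotypes: 1 AA, 2 AB, 1 BB
Blood type counts: 1 Type A, 2 Type AB, 1 Type B
Probability of Type AB: 2/4 = 1/2
Expected count = 1/2 × 76 = 38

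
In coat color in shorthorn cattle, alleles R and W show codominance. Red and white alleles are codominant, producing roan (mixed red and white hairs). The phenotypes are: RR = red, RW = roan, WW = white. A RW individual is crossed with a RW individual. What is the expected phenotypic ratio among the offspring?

Punnett square for RW × RW:
Offspring genotypes: 1 RR, 2 RW, 1 WW
Phenotype counts: 1 red, 2 roan, 1 white
Ratio: 1 red : 2 roan : 1 white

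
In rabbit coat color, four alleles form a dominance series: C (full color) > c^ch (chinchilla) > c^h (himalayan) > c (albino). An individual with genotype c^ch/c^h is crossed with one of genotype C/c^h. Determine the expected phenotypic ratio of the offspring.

Cross: c^ch/c^h × C/c^h
Allele dominance: C > c^ch > c^h > c
Offspring genotypes: 1 C/c^ch, 1 c^ch/c^h, 1 C/c^h, 1 c^h/c^h
Phenotype counts: 2 full color, 1 chinchilla, 1 himalayan
Ratio: 2 full color : 1 chinchilla : 1 himalayan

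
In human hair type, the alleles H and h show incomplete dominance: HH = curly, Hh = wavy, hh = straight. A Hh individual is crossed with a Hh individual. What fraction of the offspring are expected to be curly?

Punnett square for Hh × Hh:
Offspring genotypes: 1 HH, 2 Hh, 1 hh
Phenotype counts: 1 curly, 2 wavy, 1 straight
curly: 1 out of 4
Probability: 1/4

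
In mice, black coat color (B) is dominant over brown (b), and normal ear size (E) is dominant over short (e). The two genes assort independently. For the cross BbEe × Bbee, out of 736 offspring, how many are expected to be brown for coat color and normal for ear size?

Dihybrid cross BbEe × Bbee — consider each gene separately:
coat color: Bb × Bb → 1 BB, 2 Bb, 1 bb → 3 B_ : 1 bb (out of 4)
ear size: Ee × ee → 2 Ee, 2 ee → 2 E_ : 2 ee (out of 4)
Looking for: brown (bb) and normal (E_)
P(brown) = 1/4, P(normal) = 2/4
P(both) = 1/4 × 2/4 = 2/16 = 1/8
Expected count = 1/8 × 736 = 92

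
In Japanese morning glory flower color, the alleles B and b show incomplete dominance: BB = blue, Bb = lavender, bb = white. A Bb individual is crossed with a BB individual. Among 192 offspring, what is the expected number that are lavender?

Punnett square for Bb × BB:
Offspring genotypes: 2 BB, 2 Bb
Phenotype counts: 2 blue, 2 lavender
lavender: 2 out of 4 → fraction 1/2
Expected count = 1/2 × 192 = 96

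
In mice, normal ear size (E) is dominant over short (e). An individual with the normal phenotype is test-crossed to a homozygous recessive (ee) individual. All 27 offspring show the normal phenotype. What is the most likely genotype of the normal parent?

Test cross: ? × ee
All offspring are normal.
If the unknown parent were heterozygous (Ee), about half of 27 offspring would be short; none are. The unknown parent is most likely homozygous dominant (EE).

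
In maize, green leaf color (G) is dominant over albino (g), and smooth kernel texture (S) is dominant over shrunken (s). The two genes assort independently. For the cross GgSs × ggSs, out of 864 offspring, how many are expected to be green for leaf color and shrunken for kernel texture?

Dihybrid cross GgSs × ggSs — consider each gene separately:
leaf color: Gg × gg → 2 Gg, 2 gg → 2 G_ : 2 gg (out of 4)
kernel texture: Ss × Ss → 1 SS, 2 Ss, 1 ss → 3 S_ : 1 ss (out of 4)
Looking for: green (G_) and shrunken (ss)
P(green) = 2/4, P(shrunken) = 1/4
P(both) = 2/4 × 1/4 = 2/16 = 1/8
Expected count = 1/8 × 864 = 108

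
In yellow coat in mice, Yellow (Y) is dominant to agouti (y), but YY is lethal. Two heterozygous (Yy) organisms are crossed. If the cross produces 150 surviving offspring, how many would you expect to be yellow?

Cross: Yy × Yy
Punnett square offspring (before lethality): 1 YY, 2 Yy, 1 yy
The YY genotype is lethal (embryos die); surviving offspring: 2 Yy, 1 yy
yellow: 2 out of 3 → fraction 2/3
Expected count = 2/3 × 150 = 100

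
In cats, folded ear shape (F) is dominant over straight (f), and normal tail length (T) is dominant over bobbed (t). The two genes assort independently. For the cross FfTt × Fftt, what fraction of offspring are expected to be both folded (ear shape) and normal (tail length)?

Dihybrid cross FfTt × Fftt — consider each gene separately:
ear shape: Ff × Ff → 1 FF, 2 Ff, 1 ff → 3 F_ : 1 ff (out of 4)
tail length: Tt × tt → 2 Tt, 2 tt → 2 T_ : 2 tt (out of 4)
Looking for: folded (F_) and normal (T_)
P(folded) = 3/4, P(normal) = 2/4
P(both) = 3/4 × 2/4 = 6/16 = 3/8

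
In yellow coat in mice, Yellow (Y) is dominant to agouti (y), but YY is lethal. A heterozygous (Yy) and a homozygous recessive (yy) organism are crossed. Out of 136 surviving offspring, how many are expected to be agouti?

Cross: Yy × yy
Punnett square offspring (before lethality): 2 Yy, 2 yy
No YY offspring are produced in this cross.
agouti: 2 out of 4 → fraction 1/2
Expected count = 1/2 × 136 = 68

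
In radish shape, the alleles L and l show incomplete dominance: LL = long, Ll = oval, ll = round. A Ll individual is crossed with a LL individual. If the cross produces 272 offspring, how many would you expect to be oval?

Punnett square for Ll × LL:
Offspring genotypes: 2 LL, 2 Ll
Phenotype counts: 2 long, 2 oval
oval: 2 out of 4 → fraction 1/2
Expected count = 1/2 × 272 = 136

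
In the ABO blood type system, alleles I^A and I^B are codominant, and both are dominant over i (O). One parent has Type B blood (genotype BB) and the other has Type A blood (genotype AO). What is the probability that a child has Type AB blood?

Cross: BB × AO
Possible offspring genotypes: 2 AB, 2 BO
Blood type counts: 2 Type AB, 2 Type B
Probability of Type AB: 2/4 = 1/2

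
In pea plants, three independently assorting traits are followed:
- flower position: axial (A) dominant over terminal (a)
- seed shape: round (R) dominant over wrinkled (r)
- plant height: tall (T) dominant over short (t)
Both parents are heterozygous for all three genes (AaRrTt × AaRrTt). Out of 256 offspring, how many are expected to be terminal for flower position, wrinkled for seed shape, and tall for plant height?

Trihybrid cross: AaRrTt × AaRrTt
Each trait segregates independently with a 3:1 phenotypic ratio, so each gene contributes 3/4 (dominant) or 1/4 (recessive).
Target: terminal (flower position), wrinkled (seed shape), tall (plant height)
Probability = product of independent per-trait probabilities
= 1/4 × 1/4 × 3/4 = 3/64
Expected count = 3/64 × 256 = 12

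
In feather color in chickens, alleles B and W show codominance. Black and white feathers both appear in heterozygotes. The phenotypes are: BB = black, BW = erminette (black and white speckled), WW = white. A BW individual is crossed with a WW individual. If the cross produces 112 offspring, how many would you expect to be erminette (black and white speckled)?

Punnett square for BW × WW:
Offspring genotypes: 2 BW, 2 WW
Phenotype counts: 2 erminette (black and white speckled), 2 white
erminette (black and white speckled): 2 out of 4 → fraction 1/2
Expected count = 1/2 × 112 = 56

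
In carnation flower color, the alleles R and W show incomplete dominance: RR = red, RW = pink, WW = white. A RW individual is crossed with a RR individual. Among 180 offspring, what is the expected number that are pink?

Punnett square for RW × RR:
Offspring genotypes: 2 RR, 2 RW
Phenotype counts: 2 red, 2 pink
pink: 2 out of 4 → fraction 1/2
Expected count = 1/2 × 180 = 90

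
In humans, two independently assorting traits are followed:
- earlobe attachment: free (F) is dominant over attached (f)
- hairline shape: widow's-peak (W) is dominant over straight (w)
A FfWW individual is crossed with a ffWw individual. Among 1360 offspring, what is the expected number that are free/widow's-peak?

Dihybrid cross FfWW × ffWw — consider each gene separately:
earlobe attachment: Ff × ff → 2 Ff, 2 ff → 2 F_ : 2 ff (out of 4)
hairline shape: WW × Ww → 2 WW, 2 Ww → 4 W_ (out of 4)
Combine (counts out of 4 × 4 = 16): free/widow's-peak (F_W_) = 2×4 = 8; attached/widow's-peak (ffW_) = 2×4 = 8
Phenotype counts (out of 16): 8 free/widow's-peak, 8 attached/widow's-peak
free/widow's-peak: 8 out of 16 → fraction 1/2
Expected count = 1/2 × 1360 = 680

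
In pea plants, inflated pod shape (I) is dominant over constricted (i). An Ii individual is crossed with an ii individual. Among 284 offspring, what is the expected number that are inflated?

Punnett square for Ii × ii:
Offspring genotypes: 2 Ii, 2 ii
inflated: 2, constricted: 2
inflated: 2 out of 4 → fraction 1/2
Expected count = 1/2 × 284 = 142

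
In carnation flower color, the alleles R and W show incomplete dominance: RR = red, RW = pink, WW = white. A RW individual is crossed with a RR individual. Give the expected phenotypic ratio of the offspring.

Punnett square for RW × RR:
Offspring genotypes: 2 RR, 2 RW
Phenotype counts: 2 red, 2 pink
Ratio: 1 red : 1 pink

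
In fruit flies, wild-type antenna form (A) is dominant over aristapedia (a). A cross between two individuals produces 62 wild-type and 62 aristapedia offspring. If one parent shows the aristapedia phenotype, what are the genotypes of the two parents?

Observed offspring: 62 wild-type, 62 aristapedia
The observed ratio simplifies to 1:1. One parent shows aristapedia, so its genotype must be aa. A 1:1 offspring split requires the other parent to be heterozygous (Aa).
Parent genotypes: aa × Aa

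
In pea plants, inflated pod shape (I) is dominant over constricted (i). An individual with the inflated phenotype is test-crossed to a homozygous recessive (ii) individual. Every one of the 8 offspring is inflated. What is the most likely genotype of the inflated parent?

Test cross: ? × ii
All offspring are inflated.
If the unknown parent were heterozygous (Ii), about half of 8 offspring would be constricted; none are. The unknown parent is most likely homozygous dominant (II).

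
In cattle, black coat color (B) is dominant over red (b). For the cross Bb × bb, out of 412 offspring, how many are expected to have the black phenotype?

Punnett square for Bb × bb:
Offspring genotypes: 2 Bb, 2 bb
Total offspring: 4
Count with target: 2
Probability: 2/4 = 1/2
Expected count = 1/2 × 412 = 206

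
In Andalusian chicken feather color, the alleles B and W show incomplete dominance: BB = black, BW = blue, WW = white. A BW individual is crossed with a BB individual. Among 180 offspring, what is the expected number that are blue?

Punnett square for BW × BB:
Offspring genotypes: 2 BB, 2 BW
Phenotype counts: 2 black, 2 blue
blue: 2 out of 4 → fraction 1/2
Expected count = 1/2 × 180 = 90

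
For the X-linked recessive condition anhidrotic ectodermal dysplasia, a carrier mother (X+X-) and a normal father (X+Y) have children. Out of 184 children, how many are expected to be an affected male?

Cross: X+X- × X+Y
Offspring: 1 X+X+, 1 X+Y, 1 X+X-, 1 X-Y
Probability of an affected male: 1/4
Expected count = 1/4 × 184 = 46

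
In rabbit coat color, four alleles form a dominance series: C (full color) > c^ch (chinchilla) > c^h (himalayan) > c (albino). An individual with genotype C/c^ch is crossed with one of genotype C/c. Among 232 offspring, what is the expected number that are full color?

Cross: C/c^ch × C/c
Allele dominance: C > c^ch > c^h > c
Offspring genotypes: 1 C/C, 1 C/c, 1 C/c^ch, 1 c^ch/c
Phenotype counts: 3 full color, 1 chinchilla
full color: 3 out of 4 → fraction 3/4
Expected count = 3/4 × 232 = 174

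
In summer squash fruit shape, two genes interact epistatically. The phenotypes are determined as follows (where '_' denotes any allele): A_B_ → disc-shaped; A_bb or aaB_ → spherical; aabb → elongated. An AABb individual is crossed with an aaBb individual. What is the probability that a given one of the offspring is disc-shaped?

Cross: AABb × aaBb — consider each gene separately:
A gene: AA × aa → 4 Aa → 4 A_ (out of 4)
B gene: Bb × Bb → 1 BB, 2 Bb, 1 bb → 3 B_ : 1 bb (out of 4)
Genotype classes (out of 4 × 4 = 16): A_B_ = 4×3 = 12; A_bb = 4×1 = 4
Apply the phenotype rules: A_B_ (12) → disc-shaped; A_bb (4) → spherical
Phenotype counts (out of 16): 12 disc-shaped, 4 spherical
disc-shaped: 12 out of 16
Probability: 12/16 = 3/4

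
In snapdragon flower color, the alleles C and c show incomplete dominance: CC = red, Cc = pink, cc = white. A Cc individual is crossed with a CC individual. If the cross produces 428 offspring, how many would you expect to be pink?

Punnett square for Cc × CC:
Offspring genotypes: 2 CC, 2 Cc
Phenotype counts: 2 red, 2 pink
pink: 2 out of 4 → fraction 1/2
Expected count = 1/2 × 428 = 214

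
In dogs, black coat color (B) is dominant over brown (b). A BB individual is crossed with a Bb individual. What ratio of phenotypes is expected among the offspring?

Punnett square for BB × Bb:
Offspring genotypes: 2 BB, 2 Bb
black: 4, brown: 0
Ratio: all black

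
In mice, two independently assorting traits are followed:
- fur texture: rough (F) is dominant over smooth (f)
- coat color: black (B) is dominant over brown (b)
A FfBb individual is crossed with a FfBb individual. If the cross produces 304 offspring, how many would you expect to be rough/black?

Dihybrid cross FfBb × FfBb — consider each gene separately:
fur texture: Ff × Ff → 1 FF, 2 Ff, 1 ff → 3 F_ : 1 ff (out of 4)
coat color: Bb × Bb → 1 BB, 2 Bb, 1 bb → 3 B_ : 1 bb (out of 4)
Combine (counts out of 4 × 4 = 16): rough/black (F_B_) = 3×3 = 9; rough/brown (F_bb) = 3×1 = 3; smooth/black (ffB_) = 1×3 = 3; smooth/brown (ffbb) = 1×1 = 1
Phenotype counts (out of 16): 9 rough/black, 3 rough/brown, 3 smooth/black, 1 smooth/brown
rough/black: 9 out of 16 → fraction 9/16
Expected count = 9/16 × 304 = 171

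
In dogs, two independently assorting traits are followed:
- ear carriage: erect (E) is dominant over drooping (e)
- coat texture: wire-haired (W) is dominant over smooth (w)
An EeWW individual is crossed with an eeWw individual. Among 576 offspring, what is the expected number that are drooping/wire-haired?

Dihybrid cross EeWW × eeWw — consider each gene separately:
ear carriage: Ee × ee → 2 Ee, 2 ee → 2 E_ : 2 ee (out of 4)
coat texture: WW × Ww → 2 WW, 2 Ww → 4 W_ (out of 4)
Combine (counts out of 4 × 4 = 16): erect/wire-haired (E_W_) = 2×4 = 8; drooping/wire-haired (eeW_) = 2×4 = 8
Phenotype counts (out of 16): 8 erect/wire-haired, 8 drooping/wire-haired
drooping/wire-haired: 8 out of 16 → fraction 1/2
Expected count = 1/2 × 576 = 288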